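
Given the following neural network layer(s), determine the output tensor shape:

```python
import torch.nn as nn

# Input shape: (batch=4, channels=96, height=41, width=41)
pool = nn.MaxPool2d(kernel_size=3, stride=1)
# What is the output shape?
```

Input: (4, 96, 41, 41) -> Output: (4, 96, 39, 39)

Answer: (4, 96, 39, 39)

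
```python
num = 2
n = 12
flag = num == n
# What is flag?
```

Trace:
`num = 2` → num = 2
`n = 12` → n = 12
`flag = num == n` → flag = False
So flag = False

Answer: False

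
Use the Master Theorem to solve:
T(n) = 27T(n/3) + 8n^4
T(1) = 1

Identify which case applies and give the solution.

a=27, b=3, f(n)=8n^4. log_3(27) = 3. Since c=4 > 3 and the regularity condition holds (27(n/3)^4 = (27/3^4)n^4 with 27/3^4 < 1), Case 3 applies: T(n) = Θ(f(n)) = O(n^4).

Answer: O(n^4) - Case 3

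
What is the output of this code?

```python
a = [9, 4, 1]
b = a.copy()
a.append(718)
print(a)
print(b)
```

Key concept: list.copy() creates independent copy.
Step by step:
`a = [9, 4, 1]` → a = [9, 4, 1]
`b = a.copy()` → b = [9, 4, 1]
`a.append(718)` → a = [9, 4, 1, 718]
`print(a)` → prints [9, 4, 1, 718]
`print(b)` → prints [9, 4, 1]

Answer:
[9, 4, 1, 718]
[9, 4, 1]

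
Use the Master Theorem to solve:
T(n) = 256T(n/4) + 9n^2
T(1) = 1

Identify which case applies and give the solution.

a=256, b=4, f(n)=9n^2. log_4(256) = 4. Since c=2 < 4, Case 1 applies: T(n) = Θ(n^log_b(a)) = O(n^4).

Answer: O(n^4) - Case 1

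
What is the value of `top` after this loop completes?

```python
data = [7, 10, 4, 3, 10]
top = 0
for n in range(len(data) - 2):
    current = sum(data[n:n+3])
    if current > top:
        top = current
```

Max sum of 3-element window in [7, 10, 4, 3, 10]
`top` takes the values: 0 → 21

Answer: 21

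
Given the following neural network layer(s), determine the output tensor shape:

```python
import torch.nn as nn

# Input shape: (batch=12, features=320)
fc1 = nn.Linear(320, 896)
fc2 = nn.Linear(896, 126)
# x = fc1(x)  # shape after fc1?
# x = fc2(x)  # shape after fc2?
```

Input: (12, 320) -> after fc1: (12, 896) -> Output: (12, 126)

Answer: (12, 126)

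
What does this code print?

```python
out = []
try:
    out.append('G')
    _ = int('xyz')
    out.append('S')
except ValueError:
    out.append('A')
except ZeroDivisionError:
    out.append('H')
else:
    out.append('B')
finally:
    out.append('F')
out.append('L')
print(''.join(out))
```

Execution trace: 'G' (try body) → 'A' (except ValueError) → 'F' (finally) → 'L' (after the try/except). Output: GAFL

Answer: GAFL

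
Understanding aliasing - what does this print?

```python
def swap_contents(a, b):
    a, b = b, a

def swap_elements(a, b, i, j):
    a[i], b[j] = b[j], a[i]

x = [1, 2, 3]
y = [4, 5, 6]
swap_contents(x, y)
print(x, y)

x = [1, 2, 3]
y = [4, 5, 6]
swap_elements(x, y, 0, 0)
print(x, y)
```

Key concept: parameter rebinding vs mutation.
Step by step:
`x = [1, 2, 3]` → x = [1, 2, 3]
`y = [4, 5, 6]` → y = [4, 5, 6]
`swap_contents(x, y)` → no visible change to tracked variables
`print(x, y)` → prints [1, 2, 3] [4, 5, 6]
`x = [1, 2, 3]` → x = [1, 2, 3]
`y = [4, 5, 6]` → y = [4, 5, 6]
`swap_elements(x, y, 0, 0)` → x = [4, 2, 3]; y = [1, 5, 6]
`print(x, y)` → prints [4, 2, 3] [1, 5, 6]

Answer:
[1, 2, 3] [4, 5, 6]
[4, 2, 3] [1, 5, 6]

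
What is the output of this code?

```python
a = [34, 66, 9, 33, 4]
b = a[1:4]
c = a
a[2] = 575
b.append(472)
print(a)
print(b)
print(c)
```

Key concept: slice vs alias.
Step by step:
`a = [34, 66, 9, 33, 4]` → a = [34, 66, 9, 33, 4]
`b = a[1:4]` → b = [66, 9, 33]
`c = a` → c = [34, 66, 9, 33, 4] (same object as a)
`a[2] = 575` → a = [34, 66, 575, 33, 4] (same object as c); c = [34, 66, 575, 33, 4] (same object as a)
`b.append(472)` → b = [66, 9, 33, 472]
`print(a)` → prints [34, 66, 575, 33, 4]
`print(b)` → prints [66, 9, 33, 472]
`print(c)` → prints [34, 66, 575, 33, 4]

Answer:
[34, 66, 575, 33, 4]
[66, 9, 33, 472]
[34, 66, 575, 33, 4]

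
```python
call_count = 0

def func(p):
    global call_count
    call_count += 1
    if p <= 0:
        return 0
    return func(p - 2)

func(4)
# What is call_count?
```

Linear recursion stepping by 2: 3 calls from p=4 down to ≤0.

Answer: 3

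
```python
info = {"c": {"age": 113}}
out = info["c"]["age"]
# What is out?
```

Trace:
`info = {"c": {"age": 113}}` → info = {'c': {'age': 113}}
`out = info["c"]["age"]` → out = 113
So out = 113

Answer: 113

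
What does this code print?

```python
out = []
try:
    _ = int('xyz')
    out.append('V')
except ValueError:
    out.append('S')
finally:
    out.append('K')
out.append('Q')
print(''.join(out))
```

Execution trace: 'S' (except ValueError) → 'K' (finally) → 'Q' (after the try/except). Output: SKQ

Answer: SKQ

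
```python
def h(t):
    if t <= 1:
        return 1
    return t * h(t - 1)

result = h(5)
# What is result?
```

h(5) = 5 * 4 * 3 * 2 * 1 = 120

Answer: 120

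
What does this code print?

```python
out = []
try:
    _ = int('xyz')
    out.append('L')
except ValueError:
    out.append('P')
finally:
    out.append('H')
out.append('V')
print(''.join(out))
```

Execution trace: 'P' (except ValueError) → 'H' (finally) → 'V' (after the try/except). Output: PHV

Answer: PHV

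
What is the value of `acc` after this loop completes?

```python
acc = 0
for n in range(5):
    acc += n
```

Sum of 0 to 4 = 10
`acc` takes the values: 0 → 1 → 3 → 6 → 10

Answer: 10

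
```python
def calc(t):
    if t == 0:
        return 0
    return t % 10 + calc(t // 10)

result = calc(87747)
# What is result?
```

Sum of digits of 87747: 7 + 4 + 7 + 7 + 8 = 33

Answer: 33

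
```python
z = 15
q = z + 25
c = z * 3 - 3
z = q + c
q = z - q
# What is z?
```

Trace:
`z = 15` → z = 15
`q = z + 25` → q = 40
`c = z * 3 - 3` → c = 42
`z = q + c` → z = 82
`q = z - q` → q = 42
So z = 82

Answer: 82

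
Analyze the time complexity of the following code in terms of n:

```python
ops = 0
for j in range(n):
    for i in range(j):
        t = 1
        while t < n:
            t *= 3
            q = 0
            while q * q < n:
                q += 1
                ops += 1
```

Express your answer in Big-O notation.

Each loop level contributes: n × n × log n × √n. Multiplying the contributions gives O(n^2√n log n).

Answer: O(n^2√n log n)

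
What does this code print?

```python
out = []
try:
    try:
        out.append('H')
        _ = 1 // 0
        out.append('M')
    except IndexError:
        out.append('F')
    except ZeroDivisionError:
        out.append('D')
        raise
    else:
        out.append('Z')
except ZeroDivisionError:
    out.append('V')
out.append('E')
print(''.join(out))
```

Execution trace: 'H' (inner try body) → 'D' (inner except ZeroDivisionError) → 'V' (outer except ZeroDivisionError) → 'E' (after the try/except). Output: HDVE

Answer: HDVE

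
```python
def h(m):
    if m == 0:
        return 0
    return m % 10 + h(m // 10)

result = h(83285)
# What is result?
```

Sum of digits of 83285: 5 + 8 + 2 + 3 + 8 = 26

Answer: 26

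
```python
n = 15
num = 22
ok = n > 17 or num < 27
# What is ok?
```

Trace:
`n = 15` → n = 15
`num = 22` → num = 22
`ok = n > 17 or num < 27` → ok = True
So ok = True

Answer: True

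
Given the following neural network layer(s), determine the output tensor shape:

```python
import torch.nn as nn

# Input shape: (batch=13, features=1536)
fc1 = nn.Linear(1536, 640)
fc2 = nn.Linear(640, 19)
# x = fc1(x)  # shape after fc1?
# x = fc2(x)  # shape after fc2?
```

Input: (13, 1536) -> after fc1: (13, 640) -> Output: (13, 19)

Answer: (13, 19)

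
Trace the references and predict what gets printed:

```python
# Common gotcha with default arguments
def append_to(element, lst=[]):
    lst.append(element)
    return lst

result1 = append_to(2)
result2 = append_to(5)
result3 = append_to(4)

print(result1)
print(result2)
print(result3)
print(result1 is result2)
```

Key concept: mutable default argument gotcha.
Step by step:
`result1 = append_to(2)` → result1 = [2]
`result2 = append_to(5)` → result1 = [2, 5] (same object as result2); result2 = [2, 5] (same object as result1)
`result3 = append_to(4)` → result1 = [2, 5, 4] (same object as result2, result3); result2 = [2, 5, 4] (same object as result1, result3); result3 = [2, 5, 4] (same object as result1, result2)
`print(result1)` → prints [2, 5, 4]
`print(result2)` → prints [2, 5, 4]
`print(result3)` → prints [2, 5, 4]
`print(result1 is result2)` → prints True

Answer:
[2, 5, 4]
[2, 5, 4]
[2, 5, 4]
True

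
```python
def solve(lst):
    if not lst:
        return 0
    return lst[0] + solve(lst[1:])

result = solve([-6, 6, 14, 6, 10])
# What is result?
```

(-6) + 6 + 14 + 6 + 10 + 0 = 30

Answer: 30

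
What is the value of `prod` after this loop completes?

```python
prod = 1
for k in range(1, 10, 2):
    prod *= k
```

Product of 1, 3, 5, ... up to 9
`prod` takes the values: 1 → 3 → 15 → 105 → 945

Answer: 945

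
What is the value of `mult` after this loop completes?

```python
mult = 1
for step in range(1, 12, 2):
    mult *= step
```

Product of 1, 3, 5, ... up to 11
`mult` takes the values: 1 → 3 → 15 → 105 → 945 → 10395

Answer: 10395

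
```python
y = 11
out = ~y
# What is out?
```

Trace:
`y = 11` → y = 11
`out = ~y` → out = -12
So out = -12

Answer: -12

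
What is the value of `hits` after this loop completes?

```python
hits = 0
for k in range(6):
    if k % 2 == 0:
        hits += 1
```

Count numbers divisible by 2 in range(6)
`hits` takes the values: 0 → 1 → 2 → 3

Answer: 3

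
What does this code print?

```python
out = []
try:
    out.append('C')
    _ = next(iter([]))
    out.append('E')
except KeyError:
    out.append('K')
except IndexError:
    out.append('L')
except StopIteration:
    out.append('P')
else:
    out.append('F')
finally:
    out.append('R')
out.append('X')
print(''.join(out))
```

Execution trace: 'C' (try body) → 'P' (except StopIteration) → 'R' (finally) → 'X' (after the try/except). Output: CPRX

Answer: CPRX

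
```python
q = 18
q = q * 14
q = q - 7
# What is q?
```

Trace:
`q = 18` → q = 18
`q = q * 14` → q = 252
`q = q - 7` → q = 245
So q = 245

Answer: 245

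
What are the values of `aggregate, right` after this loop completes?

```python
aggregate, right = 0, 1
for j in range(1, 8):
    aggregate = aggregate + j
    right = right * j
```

Sum and factorial of 1 to 7
`aggregate, right` takes the values: (0, 1) → (1, 1) → (3, 1) → (3, 2) → (6, 2) → (6, 6) → (10, 6) → (10, 24) → (15, 24) → (15, 120) → (21, 120) → (21, 720) → (28, 720) → (28, 5040)

Answer: 28, 5040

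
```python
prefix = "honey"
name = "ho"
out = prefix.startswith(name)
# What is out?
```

Trace:
`prefix = "honey"` → prefix = 'honey'
`name = "ho"` → name = 'ho'
`out = prefix.startswith(name)` → out = True
So out = True

Answer: True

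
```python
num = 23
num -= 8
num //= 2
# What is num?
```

Trace:
`num = 23` → num = 23
`num -= 8` → num = 15
`num //= 2` → num = 7
So num = 7

Answer: 7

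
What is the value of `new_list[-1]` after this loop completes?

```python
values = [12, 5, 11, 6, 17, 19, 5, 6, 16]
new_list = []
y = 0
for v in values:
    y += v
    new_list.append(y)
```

Cumulative sum ends at 97
`new_list` takes the values: [] → [12] → [12, 17] → [12, 17, 28] → [12, 17, 28, 34] → [12, 17, 28, 34, 51] → [12, 17, 28, 34, 51, 70] → [12, 17, 28, 34, 51, 70, 75] → [12, 17, 28, 34, 51, 70, 75, 81] → [12, 17, 28, 34, 51, 70, 75, 81, 97]
So `new_list[-1]` = 97

Answer: 97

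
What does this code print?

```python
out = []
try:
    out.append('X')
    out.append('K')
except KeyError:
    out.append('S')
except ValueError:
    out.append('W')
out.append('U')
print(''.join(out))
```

Execution trace: 'X' (try body) → 'K' (try body, no exception) → 'U' (after the try/except). Output: XKU

Answer: XKU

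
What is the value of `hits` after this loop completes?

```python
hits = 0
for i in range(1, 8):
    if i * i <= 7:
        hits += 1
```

Count numbers where i² ≤ 7
`hits` takes the values: 0 → 1 → 2

Answer: 2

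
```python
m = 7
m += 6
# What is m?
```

Trace:
`m = 7` → m = 7
`m += 6` → m = 13
So m = 13

Answer: 13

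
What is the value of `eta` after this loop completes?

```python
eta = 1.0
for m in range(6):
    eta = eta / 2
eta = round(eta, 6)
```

Halving LR 6 times: 1 / 2^6
`eta` takes the values: 1.0 → 0.5 → 0.25 → 0.125 → 0.0625 → 0.03125 → 0.015625

Answer: 0.015625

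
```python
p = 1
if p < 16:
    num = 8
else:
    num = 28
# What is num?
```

Trace:
`p = 1` → p = 1
`if p < 16: ...` → p < 16 is True → num = 8
So num = 8

Answer: 8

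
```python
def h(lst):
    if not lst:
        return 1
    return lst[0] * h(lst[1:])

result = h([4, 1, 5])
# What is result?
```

Product over [4, 1, 5] = 4 * 1 * 5 = 20

Answer: 20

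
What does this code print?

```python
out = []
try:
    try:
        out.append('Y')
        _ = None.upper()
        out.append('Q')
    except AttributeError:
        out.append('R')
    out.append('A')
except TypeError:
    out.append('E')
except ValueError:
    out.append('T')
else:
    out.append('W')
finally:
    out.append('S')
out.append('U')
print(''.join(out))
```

Execution trace: 'Y' (inner try body) → 'R' (inner except AttributeError) → 'A' (try body, no exception) → 'W' (else) → 'S' (finally) → 'U' (after the try/except). Output: YRAWSU

Answer: YRAWSU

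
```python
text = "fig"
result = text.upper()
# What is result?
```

Trace:
`text = "fig"` → text = 'fig'
`result = text.upper()` → result = 'FIG'
So result = 'FIG'

Answer: 'FIG'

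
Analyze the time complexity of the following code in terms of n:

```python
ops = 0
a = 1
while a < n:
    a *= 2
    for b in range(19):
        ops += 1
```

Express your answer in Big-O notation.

Each loop level contributes: log n × 1. Multiplying the contributions gives O(log n).

Answer: O(log n)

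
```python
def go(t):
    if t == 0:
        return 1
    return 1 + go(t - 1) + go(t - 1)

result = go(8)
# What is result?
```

go(t) = 1 + 2·go(t-1), go(0)=1. Closed form: (1+1)·2^8 - 1 = 511.

Answer: 511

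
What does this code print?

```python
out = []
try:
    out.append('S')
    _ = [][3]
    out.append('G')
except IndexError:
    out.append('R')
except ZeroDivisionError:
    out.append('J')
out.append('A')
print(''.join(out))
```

Execution trace: 'S' (try body) → 'R' (except IndexError) → 'A' (after the try/except). Output: SRA

Answer: SRA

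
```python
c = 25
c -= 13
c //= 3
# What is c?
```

Trace:
`c = 25` → c = 25
`c -= 13` → c = 12
`c //= 3` → c = 4
So c = 4

Answer: 4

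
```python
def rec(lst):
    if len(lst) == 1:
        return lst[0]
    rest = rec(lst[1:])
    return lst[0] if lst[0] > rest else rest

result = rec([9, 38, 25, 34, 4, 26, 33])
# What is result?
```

Recursive max over [9, 38, 25, 34, 4, 26, 33] = 38

Answer: 38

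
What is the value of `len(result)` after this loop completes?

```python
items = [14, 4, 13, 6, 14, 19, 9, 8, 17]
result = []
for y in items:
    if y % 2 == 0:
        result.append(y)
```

Count even numbers in [14, 4, 13, 6, 14, 19, 9, 8, 17]
`result` takes the values: [] → [14] → [14, 4] → [14, 4, 6] → [14, 4, 6, 14] → [14, 4, 6, 14, 8]
So `len(result)` = 5

Answer: 5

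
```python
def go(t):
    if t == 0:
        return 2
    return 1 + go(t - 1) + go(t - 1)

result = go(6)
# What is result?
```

go(t) = 1 + 2·go(t-1), go(0)=2. Closed form: (2+1)·2^6 - 1 = 191.

Answer: 191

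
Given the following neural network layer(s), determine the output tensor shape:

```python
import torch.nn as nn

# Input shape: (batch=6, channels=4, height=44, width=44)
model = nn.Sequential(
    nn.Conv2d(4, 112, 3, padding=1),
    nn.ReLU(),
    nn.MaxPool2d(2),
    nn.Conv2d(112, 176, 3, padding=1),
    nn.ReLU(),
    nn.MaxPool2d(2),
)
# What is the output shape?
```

Input: (6, 4, 44, 44) -> after first Conv2d: (6, 112, 44, 44) -> after first MaxPool2d: (6, 112, 22, 22) -> after second Conv2d: (6, 176, 22, 22) -> Output: (6, 176, 11, 11)

Answer: (6, 176, 11, 11)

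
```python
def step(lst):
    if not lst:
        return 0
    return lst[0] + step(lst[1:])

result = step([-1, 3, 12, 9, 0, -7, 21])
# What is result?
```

(-1) + 3 + 12 + 9 + 0 + (-7) + 21 + 0 = 37

Answer: 37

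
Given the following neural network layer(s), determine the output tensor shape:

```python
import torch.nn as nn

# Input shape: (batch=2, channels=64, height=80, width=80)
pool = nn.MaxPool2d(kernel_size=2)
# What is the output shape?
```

Input: (2, 64, 80, 80) -> Output: (2, 64, 40, 40)

Answer: (2, 64, 40, 40)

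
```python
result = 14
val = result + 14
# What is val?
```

Trace:
`result = 14` → result = 14
`val = result + 14` → val = 28
So val = 28

Answer: 28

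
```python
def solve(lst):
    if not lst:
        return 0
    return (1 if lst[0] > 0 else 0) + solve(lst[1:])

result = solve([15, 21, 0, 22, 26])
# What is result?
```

Count of positive elements in [15, 21, 0, 22, 26] = 4

Answer: 4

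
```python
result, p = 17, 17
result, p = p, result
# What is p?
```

Trace:
`result, p = 17, 17` → result = 17; p = 17
`result, p = p, result` → result = 17; p = 17
So p = 17

Answer: 17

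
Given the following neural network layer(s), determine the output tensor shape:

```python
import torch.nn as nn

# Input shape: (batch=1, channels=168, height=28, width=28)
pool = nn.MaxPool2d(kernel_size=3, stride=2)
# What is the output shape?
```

Input: (1, 168, 28, 28) -> Output: (1, 168, 13, 13)

Answer: (1, 168, 13, 13)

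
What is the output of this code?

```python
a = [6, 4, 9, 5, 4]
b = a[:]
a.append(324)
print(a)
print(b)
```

Key concept: slice [:] creates copy.
Step by step:
`a = [6, 4, 9, 5, 4]` → a = [6, 4, 9, 5, 4]
`b = a[:]` → b = [6, 4, 9, 5, 4]
`a.append(324)` → a = [6, 4, 9, 5, 4, 324]
`print(a)` → prints [6, 4, 9, 5, 4, 324]
`print(b)` → prints [6, 4, 9, 5, 4]

Answer:
[6, 4, 9, 5, 4, 324]
[6, 4, 9, 5, 4]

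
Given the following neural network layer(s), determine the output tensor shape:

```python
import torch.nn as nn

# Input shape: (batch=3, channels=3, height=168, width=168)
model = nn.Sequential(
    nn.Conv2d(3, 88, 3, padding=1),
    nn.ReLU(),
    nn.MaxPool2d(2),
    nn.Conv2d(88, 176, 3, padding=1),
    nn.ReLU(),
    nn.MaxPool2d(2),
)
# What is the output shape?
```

Input: (3, 3, 168, 168) -> after first Conv2d: (3, 88, 168, 168) -> after first MaxPool2d: (3, 88, 84, 84) -> after second Conv2d: (3, 176, 84, 84) -> Output: (3, 176, 42, 42)

Answer: (3, 176, 42, 42)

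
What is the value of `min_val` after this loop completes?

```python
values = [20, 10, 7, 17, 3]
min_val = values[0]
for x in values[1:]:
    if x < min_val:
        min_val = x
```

Minimum of [20, 10, 7, 17, 3]
`min_val` takes the values: 20 → 10 → 7 → 3

Answer: 3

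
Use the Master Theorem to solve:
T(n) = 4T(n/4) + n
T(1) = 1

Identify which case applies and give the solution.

a=4, b=4, f(n)=n. log_4(4) = 1. Since c=1 = 1, Case 2 applies: T(n) = Θ(n^log_b(a) · log n) = O(n log n).

Answer: O(n log n) - Case 2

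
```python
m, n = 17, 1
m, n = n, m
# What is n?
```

Trace:
`m, n = 17, 1` → m = 17; n = 1
`m, n = n, m` → m = 1; n = 17
So n = 17

Answer: 17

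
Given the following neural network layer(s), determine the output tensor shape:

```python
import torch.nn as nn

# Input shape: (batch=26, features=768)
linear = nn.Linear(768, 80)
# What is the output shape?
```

Input: (26, 768) -> Output: (26, 80)

Answer: (26, 80)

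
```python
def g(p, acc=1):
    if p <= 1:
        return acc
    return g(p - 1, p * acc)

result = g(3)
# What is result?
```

Accumulator trace (n, acc): (3, 1) -> (2, 3) -> (1, 6) -> return 6

Answer: 6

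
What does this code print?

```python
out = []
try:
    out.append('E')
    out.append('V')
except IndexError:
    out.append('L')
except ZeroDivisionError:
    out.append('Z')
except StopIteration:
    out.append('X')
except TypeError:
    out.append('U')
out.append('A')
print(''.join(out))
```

Execution trace: 'E' (try body) → 'V' (try body, no exception) → 'A' (after the try/except). Output: EVA

Answer: EVA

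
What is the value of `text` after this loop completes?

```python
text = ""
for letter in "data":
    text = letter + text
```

Reverse 'data'
`text` takes the values: "" → "d" → "ad" → "tad" → "atad"

Answer: "atad"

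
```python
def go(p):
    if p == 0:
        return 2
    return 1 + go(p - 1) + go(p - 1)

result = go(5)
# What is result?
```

go(p) = 1 + 2·go(p-1), go(0)=2. Closed form: (2+1)·2^5 - 1 = 95.

Answer: 95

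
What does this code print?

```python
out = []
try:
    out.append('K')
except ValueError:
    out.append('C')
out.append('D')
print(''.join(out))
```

Execution trace: 'K' (try body, no exception) → 'D' (after the try/except). Output: KD

Answer: KD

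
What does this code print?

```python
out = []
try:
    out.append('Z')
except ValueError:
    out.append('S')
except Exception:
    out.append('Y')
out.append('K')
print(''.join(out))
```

Execution trace: 'Z' (try body, no exception) → 'K' (after the try/except). Output: ZK

Answer: ZK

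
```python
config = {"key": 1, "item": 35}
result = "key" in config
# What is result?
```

Trace:
`config = {"key": 1, "item": 35}` → config = {'key': 1, 'item': 35}
`result = "key" in config` → result = True
So result = True

Answer: True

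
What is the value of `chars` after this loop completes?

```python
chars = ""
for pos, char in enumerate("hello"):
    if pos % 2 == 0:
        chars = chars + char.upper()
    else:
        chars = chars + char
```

Uppercase even positions in 'hello'
`chars` takes the values: "" → "H" → "He" → "HeL" → "HeLl" → "HeLlO"

Answer: "HeLlO"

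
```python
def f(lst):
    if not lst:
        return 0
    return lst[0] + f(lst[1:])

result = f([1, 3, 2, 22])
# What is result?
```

1 + 3 + 2 + 22 + 0 = 28

Answer: 28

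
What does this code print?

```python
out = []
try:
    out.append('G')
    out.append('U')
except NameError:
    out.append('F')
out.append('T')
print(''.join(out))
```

Execution trace: 'G' (try body) → 'U' (try body, no exception) → 'T' (after the try/except). Output: GUT

Answer: GUT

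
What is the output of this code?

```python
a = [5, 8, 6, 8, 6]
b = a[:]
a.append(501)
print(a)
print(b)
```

Key concept: slice [:] creates copy.
Step by step:
`a = [5, 8, 6, 8, 6]` → a = [5, 8, 6, 8, 6]
`b = a[:]` → b = [5, 8, 6, 8, 6]
`a.append(501)` → a = [5, 8, 6, 8, 6, 501]
`print(a)` → prints [5, 8, 6, 8, 6, 501]
`print(b)` → prints [5, 8, 6, 8, 6]

Answer:
[5, 8, 6, 8, 6, 501]
[5, 8, 6, 8, 6]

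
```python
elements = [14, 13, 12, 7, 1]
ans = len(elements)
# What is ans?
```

Trace:
`elements = [14, 13, 12, 7, 1]` → elements = [14, 13, 12, 7, 1]
`ans = len(elements)` → ans = 5
So ans = 5

Answer: 5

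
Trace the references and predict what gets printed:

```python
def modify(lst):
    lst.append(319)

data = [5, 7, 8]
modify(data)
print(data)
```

Key concept: function modifies passed list.
Step by step:
`data = [5, 7, 8]` → data = [5, 7, 8]
`modify(data)` → data = [5, 7, 8, 319]
`print(data)` → prints [5, 7, 8, 319]

Answer: [5, 7, 8, 319]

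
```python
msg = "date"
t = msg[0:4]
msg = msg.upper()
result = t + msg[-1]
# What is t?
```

Trace:
`msg = "date"` → msg = 'date'
`t = msg[0:4]` → t = 'date'
`msg = msg.upper()` → msg = 'DATE'
`result = t + msg[-1]` → result = 'dateE'
So t = 'date'

Answer: 'date'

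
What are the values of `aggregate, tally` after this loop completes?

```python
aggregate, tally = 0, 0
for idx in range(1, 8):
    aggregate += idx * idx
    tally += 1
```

Sum of squares and count
`aggregate, tally` takes the values: (0, 0) → (1, 0) → (1, 1) → (5, 1) → (5, 2) → (14, 2) → (14, 3) → (30, 3) → (30, 4) → (55, 4) → (55, 5) → (91, 5) → (91, 6) → (140, 6) → (140, 7)

Answer: 140, 7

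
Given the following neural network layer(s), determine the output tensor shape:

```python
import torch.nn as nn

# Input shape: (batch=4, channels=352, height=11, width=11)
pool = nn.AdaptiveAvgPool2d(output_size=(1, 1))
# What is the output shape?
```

Input: (4, 352, 11, 11) -> Output: (4, 352, 1, 1)

Answer: (4, 352, 1, 1)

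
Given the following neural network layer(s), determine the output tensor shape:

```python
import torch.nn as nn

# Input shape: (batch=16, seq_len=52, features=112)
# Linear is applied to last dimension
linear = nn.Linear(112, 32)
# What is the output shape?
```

Input: (16, 52, 112) -> Output: (16, 52, 32)

Answer: (16, 52, 32)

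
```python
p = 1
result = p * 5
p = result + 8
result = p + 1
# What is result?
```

Trace:
`p = 1` → p = 1
`result = p * 5` → result = 5
`p = result + 8` → p = 13
`result = p + 1` → result = 14
So result = 14

Answer: 14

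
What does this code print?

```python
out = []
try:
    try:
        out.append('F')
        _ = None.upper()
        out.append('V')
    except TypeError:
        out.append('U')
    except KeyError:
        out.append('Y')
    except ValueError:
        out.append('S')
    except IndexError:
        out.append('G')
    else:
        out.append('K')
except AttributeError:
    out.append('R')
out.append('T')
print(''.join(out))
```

Execution trace: 'F' (try body) → 'R' (outer except AttributeError) → 'T' (after the try/except). Output: FRT

Answer: FRT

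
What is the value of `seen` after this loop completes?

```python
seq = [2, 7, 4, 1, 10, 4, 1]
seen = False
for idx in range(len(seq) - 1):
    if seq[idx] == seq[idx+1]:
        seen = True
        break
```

Check consecutive duplicates in [2, 7, 4, 1, 10, 4, 1]
`seen` takes the values: False

Answer: False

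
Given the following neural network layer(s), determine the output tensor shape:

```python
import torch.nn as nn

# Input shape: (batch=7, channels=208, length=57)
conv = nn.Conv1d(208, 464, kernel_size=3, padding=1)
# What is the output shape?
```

Input: (7, 208, 57) -> Output: (7, 464, 57)

Answer: (7, 464, 57)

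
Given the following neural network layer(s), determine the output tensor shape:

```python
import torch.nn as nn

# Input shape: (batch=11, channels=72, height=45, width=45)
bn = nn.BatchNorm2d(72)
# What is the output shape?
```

Input: (11, 72, 45, 45) -> Output: (11, 72, 45, 45)

Answer: (11, 72, 45, 45)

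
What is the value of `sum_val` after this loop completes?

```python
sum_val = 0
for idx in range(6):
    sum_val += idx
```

Sum of 0 to 5 = 15
`sum_val` takes the values: 0 → 1 → 3 → 6 → 10 → 15

Answer: 15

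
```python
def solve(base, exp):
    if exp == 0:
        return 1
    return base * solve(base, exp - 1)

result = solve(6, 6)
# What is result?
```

solve(6, 6) = 6 * 6 * 6 * 6 * 6 * 6 = 46656

Answer: 46656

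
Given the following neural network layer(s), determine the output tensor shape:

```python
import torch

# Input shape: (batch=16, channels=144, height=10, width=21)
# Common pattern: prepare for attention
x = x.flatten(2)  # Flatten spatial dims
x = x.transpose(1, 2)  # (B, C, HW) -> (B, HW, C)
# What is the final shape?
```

Input: (16, 144, 10, 21) -> after flatten(2): (16, 144, 210) -> Output: (16, 210, 144)

Answer: (16, 210, 144)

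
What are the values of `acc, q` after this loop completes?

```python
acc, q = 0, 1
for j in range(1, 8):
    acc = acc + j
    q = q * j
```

Sum and factorial of 1 to 7
`acc, q` takes the values: (0, 1) → (1, 1) → (3, 1) → (3, 2) → (6, 2) → (6, 6) → (10, 6) → (10, 24) → (15, 24) → (15, 120) → (21, 120) → (21, 720) → (28, 720) → (28, 5040)

Answer: 28, 5040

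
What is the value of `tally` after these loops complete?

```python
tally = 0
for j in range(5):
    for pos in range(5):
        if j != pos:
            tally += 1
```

5² - 5 (exclude diagonal)
`tally` takes the values: 0 → 1 → 2 → 3 → 4 → 5 → 6 → 7 → 8 → 9 → 10 → 11 → 12 → 13 → 14 → 15 → 16 → 17 → 18 → 19 → 20

Answer: 20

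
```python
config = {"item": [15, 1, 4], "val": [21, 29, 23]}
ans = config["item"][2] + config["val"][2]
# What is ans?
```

Trace:
`config = {"item": [15, 1, 4], "val": [21, 29, 23]}` → config = {'item': [15, 1, 4], 'val': [21, 29, 23]}
`ans = config["item"][2] + config["val"][2]` → ans = 27
So ans = 27

Answer: 27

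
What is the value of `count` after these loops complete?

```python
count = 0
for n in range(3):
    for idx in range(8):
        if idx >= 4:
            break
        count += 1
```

Inner breaks at 4, outer runs 3 times
`count` takes the values: 0 → 1 → 2 → 3 → 4 → 5 → 6 → 7 → 8 → 9 → 10 → 11 → 12

Answer: 12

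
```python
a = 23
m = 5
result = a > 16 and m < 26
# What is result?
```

Trace:
`a = 23` → a = 23
`m = 5` → m = 5
`result = a > 16 and m < 26` → result = True
So result = True

Answer: True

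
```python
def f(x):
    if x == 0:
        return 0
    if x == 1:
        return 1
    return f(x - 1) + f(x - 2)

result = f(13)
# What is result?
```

Build up from base cases: f(0)=0, f(1)=1, f(2)=1, f(3)=2, f(4)=3, f(5)=5, f(6)=8, ..., f(13)=233

Answer: 233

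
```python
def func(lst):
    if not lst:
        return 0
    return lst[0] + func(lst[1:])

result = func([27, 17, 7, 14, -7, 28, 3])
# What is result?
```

27 + 17 + 7 + 14 + (-7) + 28 + 3 + 0 = 89

Answer: 89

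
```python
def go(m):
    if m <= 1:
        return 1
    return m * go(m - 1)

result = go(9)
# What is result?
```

go(9) = 9 * 8 * 7 * 6 * 5 * 4 * 3 * 2 * 1 = 362880

Answer: 362880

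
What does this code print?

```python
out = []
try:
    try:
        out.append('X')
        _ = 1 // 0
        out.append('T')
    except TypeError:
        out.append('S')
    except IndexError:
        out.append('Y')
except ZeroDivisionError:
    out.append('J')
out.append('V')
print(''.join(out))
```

Execution trace: 'X' (inner try body) → 'J' (outer except ZeroDivisionError) → 'V' (after the try/except). Output: XJV

Answer: XJV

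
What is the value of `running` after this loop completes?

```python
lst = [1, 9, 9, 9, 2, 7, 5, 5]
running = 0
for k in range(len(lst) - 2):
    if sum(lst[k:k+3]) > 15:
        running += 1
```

Count windows with sum > 15
`running` takes the values: 0 → 1 → 2 → 3 → 4 → 5

Answer: 5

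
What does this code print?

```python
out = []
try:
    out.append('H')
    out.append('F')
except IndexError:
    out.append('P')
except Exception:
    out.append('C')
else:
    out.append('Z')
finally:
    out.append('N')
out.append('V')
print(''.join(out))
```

Execution trace: 'H' (try body) → 'F' (try body, no exception) → 'Z' (else) → 'N' (finally) → 'V' (after the try/except). Output: HFZNV

Answer: HFZNV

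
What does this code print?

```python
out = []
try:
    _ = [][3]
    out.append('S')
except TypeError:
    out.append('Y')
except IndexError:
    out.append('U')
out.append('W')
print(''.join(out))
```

Execution trace: 'U' (except IndexError) → 'W' (after the try/except). Output: UW

Answer: UW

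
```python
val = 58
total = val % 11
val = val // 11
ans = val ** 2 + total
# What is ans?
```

Trace:
`val = 58` → val = 58
`total = val % 11` → total = 3
`val = val // 11` → val = 5
`ans = val ** 2 + total` → ans = 28
So ans = 28

Answer: 28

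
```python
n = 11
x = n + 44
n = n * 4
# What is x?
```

Trace:
`n = 11` → n = 11
`x = n + 44` → x = 55
`n = n * 4` → n = 44
So x = 55

Answer: 55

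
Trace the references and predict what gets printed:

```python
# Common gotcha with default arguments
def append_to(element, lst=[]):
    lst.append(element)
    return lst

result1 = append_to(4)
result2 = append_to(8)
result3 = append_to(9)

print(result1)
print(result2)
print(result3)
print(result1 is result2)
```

Key concept: mutable default argument gotcha.
Step by step:
`result1 = append_to(4)` → result1 = [4]
`result2 = append_to(8)` → result1 = [4, 8] (same object as result2); result2 = [4, 8] (same object as result1)
`result3 = append_to(9)` → result1 = [4, 8, 9] (same object as result2, result3); result2 = [4, 8, 9] (same object as result1, result3); result3 = [4, 8, 9] (same object as result1, result2)
`print(result1)` → prints [4, 8, 9]
`print(result2)` → prints [4, 8, 9]
`print(result3)` → prints [4, 8, 9]
`print(result1 is result2)` → prints True

Answer:
[4, 8, 9]
[4, 8, 9]
[4, 8, 9]
True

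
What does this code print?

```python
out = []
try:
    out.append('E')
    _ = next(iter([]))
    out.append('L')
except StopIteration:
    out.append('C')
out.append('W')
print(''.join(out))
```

Execution trace: 'E' (try body) → 'C' (except StopIteration) → 'W' (after the try/except). Output: ECW

Answer: ECW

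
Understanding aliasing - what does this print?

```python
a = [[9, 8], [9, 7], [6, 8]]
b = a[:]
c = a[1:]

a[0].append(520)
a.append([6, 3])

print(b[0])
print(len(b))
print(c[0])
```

Key concept: slice with nested mutation.
Step by step:
`a = [[9, 8], [9, 7], [6, 8]]` → a = [[9, 8], [9, 7], [6, 8]]
`b = a[:]` → b = [[9, 8], [9, 7], [6, 8]]
`c = a[1:]` → c = [[9, 7], [6, 8]]
`a[0].append(520)` → a = [[9, 8, 520], [9, 7], [6, 8]]; b = [[9, 8, 520], [9, 7], [6, 8]]
`a.append([6, 3])` → a = [[9, 8, 520], [9, 7], [6, 8], [6, 3]]
`print(b[0])` → prints [9, 8, 520]
`print(len(b))` → prints 3
`print(c[0])` → prints [9, 7]

Answer:
[9, 8, 520]
3
[9, 7]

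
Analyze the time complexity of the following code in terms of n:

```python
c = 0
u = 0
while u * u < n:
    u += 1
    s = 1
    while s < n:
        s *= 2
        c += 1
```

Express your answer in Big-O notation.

Each loop level contributes: √n × log n. Multiplying the contributions gives O(√n log n).

Answer: O(√n log n)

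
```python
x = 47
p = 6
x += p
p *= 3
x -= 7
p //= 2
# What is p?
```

Trace:
`x = 47` → x = 47
`p = 6` → p = 6
`x += p` → x = 53
`p *= 3` → p = 18
`x -= 7` → x = 46
`p //= 2` → p = 9
So p = 9

Answer: 9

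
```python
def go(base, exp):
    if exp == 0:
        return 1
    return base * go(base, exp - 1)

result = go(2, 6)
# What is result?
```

go(2, 6) = 2 * 2 * 2 * 2 * 2 * 2 = 64

Answer: 64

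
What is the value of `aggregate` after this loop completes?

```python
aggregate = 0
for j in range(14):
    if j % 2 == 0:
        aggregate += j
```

Sum of even numbers 0 to 13
`aggregate` takes the values: 0 → 2 → 6 → 12 → 20 → 30 → 42

Answer: 42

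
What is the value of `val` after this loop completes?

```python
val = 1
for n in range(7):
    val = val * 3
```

Multiply by 3, 7 times: 1 * 3^7 = 2187
`val` takes the values: 1 → 3 → 9 → 27 → 81 → 243 → 729 → 2187

Answer: 2187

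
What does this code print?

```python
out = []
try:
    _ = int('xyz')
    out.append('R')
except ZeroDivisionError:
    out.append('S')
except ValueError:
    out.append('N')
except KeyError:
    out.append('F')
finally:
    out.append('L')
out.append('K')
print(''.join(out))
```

Execution trace: 'N' (except ValueError) → 'L' (finally) → 'K' (after the try/except). Output: NLK

Answer: NLK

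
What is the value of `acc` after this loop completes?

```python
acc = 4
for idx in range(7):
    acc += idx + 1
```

Start at 4, add 1 to 7 = 32
`acc` takes the values: 4 → 5 → 7 → 10 → 14 → 19 → 25 → 32

Answer: 32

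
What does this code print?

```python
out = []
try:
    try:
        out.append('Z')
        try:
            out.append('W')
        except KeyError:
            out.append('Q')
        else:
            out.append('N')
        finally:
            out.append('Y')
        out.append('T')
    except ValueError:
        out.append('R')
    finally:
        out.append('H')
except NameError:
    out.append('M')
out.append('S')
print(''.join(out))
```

Execution trace: 'Z' (try body) → 'W' (inner try body, no exception) → 'N' (inner else) → 'Y' (inner finally) → 'T' (try body, no exception) → 'H' (finally) → 'S' (after the try/except). Output: ZWNYTHS

Answer: ZWNYTHS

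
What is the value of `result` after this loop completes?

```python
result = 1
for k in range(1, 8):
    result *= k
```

7! = 5040
`result` takes the values: 1 → 2 → 6 → 24 → 120 → 720 → 5040

Answer: 5040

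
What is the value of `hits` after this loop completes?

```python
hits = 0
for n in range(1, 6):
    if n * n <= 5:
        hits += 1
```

Count numbers where n² ≤ 5
`hits` takes the values: 0 → 1 → 2

Answer: 2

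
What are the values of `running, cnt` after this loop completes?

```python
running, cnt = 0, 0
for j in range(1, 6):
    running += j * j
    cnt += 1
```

Sum of squares and count
`running, cnt` takes the values: (0, 0) → (1, 0) → (1, 1) → (5, 1) → (5, 2) → (14, 2) → (14, 3) → (30, 3) → (30, 4) → (55, 4) → (55, 5)

Answer: 55, 5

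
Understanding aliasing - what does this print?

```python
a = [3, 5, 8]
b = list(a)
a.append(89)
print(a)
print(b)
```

Key concept: list() constructor creates copy.
Step by step:
`a = [3, 5, 8]` → a = [3, 5, 8]
`b = list(a)` → b = [3, 5, 8]
`a.append(89)` → a = [3, 5, 8, 89]
`print(a)` → prints [3, 5, 8, 89]
`print(b)` → prints [3, 5, 8]

Answer:
[3, 5, 8, 89]
[3, 5, 8]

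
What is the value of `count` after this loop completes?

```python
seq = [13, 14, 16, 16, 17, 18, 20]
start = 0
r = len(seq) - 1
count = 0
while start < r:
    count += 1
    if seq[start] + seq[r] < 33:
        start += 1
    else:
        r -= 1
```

Steps to find pair summing to 33
`count` takes the values: 0 → 1 → 2 → 3 → 4 → 5 → 6

Answer: 6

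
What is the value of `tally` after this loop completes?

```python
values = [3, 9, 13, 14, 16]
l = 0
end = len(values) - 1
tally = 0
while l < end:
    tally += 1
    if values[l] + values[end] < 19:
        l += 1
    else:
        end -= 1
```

Steps to find pair summing to 19
`tally` takes the values: 0 → 1 → 2 → 3 → 4

Answer: 4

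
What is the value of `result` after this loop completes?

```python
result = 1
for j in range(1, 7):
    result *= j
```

6! = 720
`result` takes the values: 1 → 2 → 6 → 24 → 120 → 720

Answer: 720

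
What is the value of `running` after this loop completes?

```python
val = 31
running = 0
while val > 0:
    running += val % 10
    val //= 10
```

Sum digits of 31
`running` takes the values: 0 → 1 → 4

Answer: 4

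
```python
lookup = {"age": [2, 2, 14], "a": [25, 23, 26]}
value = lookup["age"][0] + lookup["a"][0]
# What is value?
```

Trace:
`lookup = {"age": [2, 2, 14], "a": [25, 23, 26]}` → lookup = {'age': [2, 2, 14], 'a': [25, 23, 26]}
`value = lookup["age"][0] + lookup["a"][0]` → value = 27
So value = 27

Answer: 27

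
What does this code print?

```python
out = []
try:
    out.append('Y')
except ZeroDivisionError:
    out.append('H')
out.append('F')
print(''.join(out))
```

Execution trace: 'Y' (try body, no exception) → 'F' (after the try/except). Output: YF

Answer: YF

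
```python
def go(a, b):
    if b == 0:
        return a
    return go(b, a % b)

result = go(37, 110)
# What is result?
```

go(37, 110) -> go(110, 37) -> go(37, 36) -> go(36, 1) -> go(1, 0) -> 1

Answer: 1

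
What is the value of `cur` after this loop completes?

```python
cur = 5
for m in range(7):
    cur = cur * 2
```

Multiply by 2, 7 times: 5 * 2^7 = 640
`cur` takes the values: 5 → 10 → 20 → 40 → 80 → 160 → 320 → 640

Answer: 640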